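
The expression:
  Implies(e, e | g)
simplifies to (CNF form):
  True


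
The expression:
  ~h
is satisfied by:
  {h: False}


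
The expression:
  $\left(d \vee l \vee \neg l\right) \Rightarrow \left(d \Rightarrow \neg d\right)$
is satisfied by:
  {d: False}


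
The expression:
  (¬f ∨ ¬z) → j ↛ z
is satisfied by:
  {f: True, j: True, z: False}
  {j: True, z: False, f: False}
  {f: True, j: True, z: True}
  {f: True, z: True, j: False}


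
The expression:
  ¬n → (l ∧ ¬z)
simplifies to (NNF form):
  n ∨ (l ∧ ¬z)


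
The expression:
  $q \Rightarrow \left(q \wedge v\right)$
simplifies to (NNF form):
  $v \vee \neg q$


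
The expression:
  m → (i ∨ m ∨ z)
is always true.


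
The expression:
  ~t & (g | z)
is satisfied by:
  {z: True, g: True, t: False}
  {z: True, t: False, g: False}
  {g: True, t: False, z: False}


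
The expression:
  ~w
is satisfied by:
  {w: False}


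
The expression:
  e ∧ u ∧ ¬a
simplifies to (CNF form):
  e ∧ u ∧ ¬a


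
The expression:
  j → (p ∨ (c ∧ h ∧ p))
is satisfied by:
  {p: True, j: False}
  {j: False, p: False}
  {j: True, p: True}


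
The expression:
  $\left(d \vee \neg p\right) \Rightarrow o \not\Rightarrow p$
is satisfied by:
  {o: True, d: False, p: False}
  {p: True, d: False, o: True}
  {p: True, d: False, o: False}
  {o: True, d: True, p: False}


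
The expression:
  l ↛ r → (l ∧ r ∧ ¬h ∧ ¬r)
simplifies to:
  r ∨ ¬l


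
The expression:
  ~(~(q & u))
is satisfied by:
  {u: True, q: True}


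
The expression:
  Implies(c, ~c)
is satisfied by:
  {c: False}


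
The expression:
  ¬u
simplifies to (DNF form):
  ¬u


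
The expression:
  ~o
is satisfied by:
  {o: False}


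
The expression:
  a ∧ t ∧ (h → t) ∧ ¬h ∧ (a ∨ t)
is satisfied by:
  {t: True, a: True, h: False}


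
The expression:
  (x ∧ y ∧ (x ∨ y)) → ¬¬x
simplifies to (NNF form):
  True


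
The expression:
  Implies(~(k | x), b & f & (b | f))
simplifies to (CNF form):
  (b | k | x) & (f | k | x)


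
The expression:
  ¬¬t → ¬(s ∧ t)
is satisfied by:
  {s: False, t: False}
  {t: True, s: False}
  {s: True, t: False}


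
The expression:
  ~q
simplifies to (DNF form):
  ~q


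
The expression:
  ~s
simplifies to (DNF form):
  ~s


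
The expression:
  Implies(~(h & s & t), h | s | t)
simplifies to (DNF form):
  h | s | t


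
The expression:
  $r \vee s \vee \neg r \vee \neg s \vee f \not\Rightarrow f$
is always true.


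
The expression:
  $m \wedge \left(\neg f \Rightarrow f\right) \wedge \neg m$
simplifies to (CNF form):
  $\text{False}$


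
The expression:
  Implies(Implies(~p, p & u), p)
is always true.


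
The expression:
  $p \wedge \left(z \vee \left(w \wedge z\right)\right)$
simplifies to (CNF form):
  $p \wedge z$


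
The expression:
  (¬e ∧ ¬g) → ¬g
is always true.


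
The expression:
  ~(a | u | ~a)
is never true.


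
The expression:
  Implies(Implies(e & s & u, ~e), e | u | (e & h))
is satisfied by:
  {e: True, u: True}
  {e: True, u: False}
  {u: True, e: False}


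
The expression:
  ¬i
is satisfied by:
  {i: False}


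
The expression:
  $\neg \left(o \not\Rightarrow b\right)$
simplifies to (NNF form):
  $b \vee \neg o$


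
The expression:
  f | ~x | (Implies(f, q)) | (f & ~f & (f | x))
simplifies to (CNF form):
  True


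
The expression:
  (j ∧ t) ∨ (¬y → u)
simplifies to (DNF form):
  u ∨ y ∨ (j ∧ t)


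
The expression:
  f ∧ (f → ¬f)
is never true.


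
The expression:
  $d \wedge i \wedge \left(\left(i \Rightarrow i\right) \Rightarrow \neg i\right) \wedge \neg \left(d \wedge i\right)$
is never true.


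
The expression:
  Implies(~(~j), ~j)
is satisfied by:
  {j: False}


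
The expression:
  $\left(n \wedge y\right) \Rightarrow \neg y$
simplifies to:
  $\neg n \vee \neg y$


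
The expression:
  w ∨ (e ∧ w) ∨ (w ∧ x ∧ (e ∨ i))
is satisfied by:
  {w: True}


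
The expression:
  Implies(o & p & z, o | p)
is always true.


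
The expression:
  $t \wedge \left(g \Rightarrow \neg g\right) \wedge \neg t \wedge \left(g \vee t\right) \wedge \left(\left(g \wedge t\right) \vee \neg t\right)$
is never true.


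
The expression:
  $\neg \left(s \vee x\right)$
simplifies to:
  $\neg s \wedge \neg x$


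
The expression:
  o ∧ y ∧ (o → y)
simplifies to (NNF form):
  o ∧ y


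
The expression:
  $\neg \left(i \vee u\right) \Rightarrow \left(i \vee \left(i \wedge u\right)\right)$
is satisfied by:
  {i: True, u: True}
  {i: True, u: False}
  {u: True, i: False}


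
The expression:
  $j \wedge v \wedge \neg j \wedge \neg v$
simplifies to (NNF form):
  $\text{False}$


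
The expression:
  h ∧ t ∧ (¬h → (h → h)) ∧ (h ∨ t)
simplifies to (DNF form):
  h ∧ t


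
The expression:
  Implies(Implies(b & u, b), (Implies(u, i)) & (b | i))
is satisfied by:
  {i: True, b: True, u: False}
  {i: True, u: False, b: False}
  {i: True, b: True, u: True}
  {i: True, u: True, b: False}
  {b: True, u: False, i: False}


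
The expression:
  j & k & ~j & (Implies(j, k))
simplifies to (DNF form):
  False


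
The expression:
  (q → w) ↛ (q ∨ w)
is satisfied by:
  {q: False, w: False}


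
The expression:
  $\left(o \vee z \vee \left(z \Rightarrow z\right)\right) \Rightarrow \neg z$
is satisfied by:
  {z: False}


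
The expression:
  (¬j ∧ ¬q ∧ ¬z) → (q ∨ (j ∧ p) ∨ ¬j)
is always true.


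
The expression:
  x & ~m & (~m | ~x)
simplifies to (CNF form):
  x & ~m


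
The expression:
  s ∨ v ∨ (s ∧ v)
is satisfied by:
  {v: True, s: True}
  {v: True, s: False}
  {s: True, v: False}


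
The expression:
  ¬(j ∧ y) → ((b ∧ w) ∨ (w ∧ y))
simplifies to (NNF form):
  (b ∧ w) ∨ (j ∧ y) ∨ (w ∧ y)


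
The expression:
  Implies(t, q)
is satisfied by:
  {q: True, t: False}
  {t: False, q: False}
  {t: True, q: True}


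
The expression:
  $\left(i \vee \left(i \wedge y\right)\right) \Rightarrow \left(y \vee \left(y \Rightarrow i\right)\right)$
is always true.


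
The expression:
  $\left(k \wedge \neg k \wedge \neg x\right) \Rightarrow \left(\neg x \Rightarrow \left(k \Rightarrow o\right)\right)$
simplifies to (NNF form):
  $\text{True}$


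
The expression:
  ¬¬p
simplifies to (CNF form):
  p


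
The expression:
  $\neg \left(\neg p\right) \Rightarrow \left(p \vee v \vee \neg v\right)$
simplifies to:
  $\text{True}$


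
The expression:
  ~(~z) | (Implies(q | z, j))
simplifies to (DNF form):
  j | z | ~q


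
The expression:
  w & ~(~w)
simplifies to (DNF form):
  w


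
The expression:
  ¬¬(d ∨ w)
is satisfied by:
  {d: True, w: True}
  {d: True, w: False}
  {w: True, d: False}


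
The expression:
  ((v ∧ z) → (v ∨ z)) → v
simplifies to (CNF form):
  v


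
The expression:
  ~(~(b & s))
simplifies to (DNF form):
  b & s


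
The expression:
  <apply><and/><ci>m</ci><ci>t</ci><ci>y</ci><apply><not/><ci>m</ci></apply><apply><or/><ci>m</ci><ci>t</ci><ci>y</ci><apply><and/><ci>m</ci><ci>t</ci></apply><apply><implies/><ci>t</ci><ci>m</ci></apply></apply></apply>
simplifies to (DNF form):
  <false/>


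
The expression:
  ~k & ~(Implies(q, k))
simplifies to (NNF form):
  q & ~k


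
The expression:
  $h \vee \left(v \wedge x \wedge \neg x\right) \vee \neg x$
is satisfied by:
  {h: True, x: False}
  {x: False, h: False}
  {x: True, h: True}


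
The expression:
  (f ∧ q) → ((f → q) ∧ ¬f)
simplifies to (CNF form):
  ¬f ∨ ¬q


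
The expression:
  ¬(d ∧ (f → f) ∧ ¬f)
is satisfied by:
  {f: True, d: False}
  {d: False, f: False}
  {d: True, f: True}


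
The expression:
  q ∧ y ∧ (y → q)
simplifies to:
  q ∧ y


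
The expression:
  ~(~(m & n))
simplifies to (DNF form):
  m & n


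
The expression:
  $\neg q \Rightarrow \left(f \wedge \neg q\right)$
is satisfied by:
  {q: True, f: True}
  {q: True, f: False}
  {f: True, q: False}


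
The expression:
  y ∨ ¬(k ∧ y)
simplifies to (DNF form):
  True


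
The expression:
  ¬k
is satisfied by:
  {k: False}


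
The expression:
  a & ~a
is never true.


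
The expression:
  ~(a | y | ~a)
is never true.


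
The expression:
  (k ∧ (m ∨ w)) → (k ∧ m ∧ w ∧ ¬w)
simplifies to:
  (¬m ∧ ¬w) ∨ ¬k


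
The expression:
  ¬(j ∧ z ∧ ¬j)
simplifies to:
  True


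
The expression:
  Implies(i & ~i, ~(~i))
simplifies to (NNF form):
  True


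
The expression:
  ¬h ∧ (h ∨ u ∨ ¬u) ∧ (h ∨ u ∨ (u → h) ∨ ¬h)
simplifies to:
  ¬h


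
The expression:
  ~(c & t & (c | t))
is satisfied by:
  {c: False, t: False}
  {t: True, c: False}
  {c: True, t: False}


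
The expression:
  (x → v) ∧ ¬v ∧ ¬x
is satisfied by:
  {x: False, v: False}


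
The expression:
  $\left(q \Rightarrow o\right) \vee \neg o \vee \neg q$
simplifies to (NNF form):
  $\text{True}$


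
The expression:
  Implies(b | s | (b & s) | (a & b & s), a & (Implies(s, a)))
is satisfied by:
  {a: True, s: False, b: False}
  {a: True, b: True, s: False}
  {a: True, s: True, b: False}
  {a: True, b: True, s: True}
  {b: False, s: False, a: False}


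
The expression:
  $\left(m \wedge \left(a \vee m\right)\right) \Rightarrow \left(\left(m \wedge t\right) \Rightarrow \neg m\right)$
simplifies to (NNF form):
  $\neg m \vee \neg t$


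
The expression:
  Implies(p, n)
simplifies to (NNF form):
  n | ~p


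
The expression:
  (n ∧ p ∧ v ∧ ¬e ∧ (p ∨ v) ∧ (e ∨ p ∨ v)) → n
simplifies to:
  True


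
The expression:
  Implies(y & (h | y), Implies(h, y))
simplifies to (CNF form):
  True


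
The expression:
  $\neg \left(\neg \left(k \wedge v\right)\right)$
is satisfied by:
  {k: True, v: True}


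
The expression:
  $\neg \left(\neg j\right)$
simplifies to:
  $j$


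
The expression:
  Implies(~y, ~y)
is always true.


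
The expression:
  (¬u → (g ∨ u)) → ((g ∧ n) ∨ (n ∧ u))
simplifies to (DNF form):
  n ∨ (¬g ∧ ¬u)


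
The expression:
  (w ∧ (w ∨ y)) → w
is always true.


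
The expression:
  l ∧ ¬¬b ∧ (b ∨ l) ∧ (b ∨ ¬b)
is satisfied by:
  {b: True, l: True}


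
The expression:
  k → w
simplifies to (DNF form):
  w ∨ ¬k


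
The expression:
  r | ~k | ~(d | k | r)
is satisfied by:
  {r: True, k: False}
  {k: False, r: False}
  {k: True, r: True}


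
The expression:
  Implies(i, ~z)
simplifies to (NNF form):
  ~i | ~z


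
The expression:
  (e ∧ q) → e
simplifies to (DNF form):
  True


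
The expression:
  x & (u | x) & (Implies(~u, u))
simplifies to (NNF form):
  u & x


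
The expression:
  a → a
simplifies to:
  True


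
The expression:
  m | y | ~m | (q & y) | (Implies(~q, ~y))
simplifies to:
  True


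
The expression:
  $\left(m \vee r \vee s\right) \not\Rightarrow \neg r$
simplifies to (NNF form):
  $r$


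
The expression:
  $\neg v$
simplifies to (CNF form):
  $\neg v$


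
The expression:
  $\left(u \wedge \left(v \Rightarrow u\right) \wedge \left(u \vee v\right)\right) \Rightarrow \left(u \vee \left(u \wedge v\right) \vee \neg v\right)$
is always true.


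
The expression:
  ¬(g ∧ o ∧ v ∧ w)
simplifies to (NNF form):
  ¬g ∨ ¬o ∨ ¬v ∨ ¬w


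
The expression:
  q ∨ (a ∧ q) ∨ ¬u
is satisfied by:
  {q: True, u: False}
  {u: False, q: False}
  {u: True, q: True}


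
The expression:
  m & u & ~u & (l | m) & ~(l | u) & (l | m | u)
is never true.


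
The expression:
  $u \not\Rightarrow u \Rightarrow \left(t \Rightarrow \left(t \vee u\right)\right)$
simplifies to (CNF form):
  $\text{True}$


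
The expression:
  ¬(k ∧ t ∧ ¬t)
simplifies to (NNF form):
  True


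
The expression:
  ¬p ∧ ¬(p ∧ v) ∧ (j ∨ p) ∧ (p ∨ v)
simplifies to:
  j ∧ v ∧ ¬p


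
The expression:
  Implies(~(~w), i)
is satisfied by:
  {i: True, w: False}
  {w: False, i: False}
  {w: True, i: True}


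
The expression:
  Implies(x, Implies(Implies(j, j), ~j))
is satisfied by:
  {x: False, j: False}
  {j: True, x: False}
  {x: True, j: False}


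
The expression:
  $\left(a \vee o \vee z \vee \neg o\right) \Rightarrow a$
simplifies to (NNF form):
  $a$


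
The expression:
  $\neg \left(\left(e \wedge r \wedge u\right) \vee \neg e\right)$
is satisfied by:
  {e: True, u: False, r: False}
  {r: True, e: True, u: False}
  {u: True, e: True, r: False}


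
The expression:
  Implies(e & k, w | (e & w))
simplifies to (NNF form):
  w | ~e | ~k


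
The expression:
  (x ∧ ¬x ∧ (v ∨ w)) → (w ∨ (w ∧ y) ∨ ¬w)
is always true.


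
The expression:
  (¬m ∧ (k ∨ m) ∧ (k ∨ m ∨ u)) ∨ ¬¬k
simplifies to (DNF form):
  k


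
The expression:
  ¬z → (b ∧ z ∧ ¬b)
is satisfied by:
  {z: True}


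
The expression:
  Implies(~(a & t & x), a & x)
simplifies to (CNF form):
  a & x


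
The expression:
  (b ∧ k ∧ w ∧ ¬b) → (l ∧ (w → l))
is always true.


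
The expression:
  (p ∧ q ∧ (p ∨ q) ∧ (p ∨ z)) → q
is always true.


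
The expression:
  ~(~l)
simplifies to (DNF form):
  l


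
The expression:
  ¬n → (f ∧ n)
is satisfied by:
  {n: True}


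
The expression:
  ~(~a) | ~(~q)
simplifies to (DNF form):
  a | q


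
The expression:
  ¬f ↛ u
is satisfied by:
  {u: True, f: False}
  {f: False, u: False}
  {f: True, u: True}


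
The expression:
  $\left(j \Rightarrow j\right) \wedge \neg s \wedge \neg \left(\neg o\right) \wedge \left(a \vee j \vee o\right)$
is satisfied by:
  {o: True, s: False}


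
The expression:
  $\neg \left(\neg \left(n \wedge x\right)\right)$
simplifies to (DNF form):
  $n \wedge x$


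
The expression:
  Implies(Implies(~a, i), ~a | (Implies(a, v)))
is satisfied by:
  {v: True, a: False}
  {a: False, v: False}
  {a: True, v: True}


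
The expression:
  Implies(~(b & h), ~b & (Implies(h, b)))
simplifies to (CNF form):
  (b | ~b) & (b | ~h) & (h | ~b) & (h | ~h)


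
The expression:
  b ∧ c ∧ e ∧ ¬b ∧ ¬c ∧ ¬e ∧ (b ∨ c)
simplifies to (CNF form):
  False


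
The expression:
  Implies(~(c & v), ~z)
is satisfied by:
  {v: True, c: True, z: False}
  {v: True, c: False, z: False}
  {c: True, v: False, z: False}
  {v: False, c: False, z: False}
  {z: True, v: True, c: True}


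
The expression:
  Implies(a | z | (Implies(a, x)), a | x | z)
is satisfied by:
  {a: True, x: True, z: True}
  {a: True, x: True, z: False}
  {a: True, z: True, x: False}
  {a: True, z: False, x: False}
  {x: True, z: True, a: False}
  {x: True, z: False, a: False}
  {z: True, x: False, a: False}


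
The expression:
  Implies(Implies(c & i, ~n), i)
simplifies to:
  i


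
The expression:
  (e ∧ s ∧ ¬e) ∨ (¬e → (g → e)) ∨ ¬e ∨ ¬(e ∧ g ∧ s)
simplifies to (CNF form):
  True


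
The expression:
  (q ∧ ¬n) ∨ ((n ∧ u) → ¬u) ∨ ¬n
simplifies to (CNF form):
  ¬n ∨ ¬u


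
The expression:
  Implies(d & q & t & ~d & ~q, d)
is always true.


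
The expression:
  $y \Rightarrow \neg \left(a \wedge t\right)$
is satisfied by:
  {t: False, a: False, y: False}
  {y: True, t: False, a: False}
  {a: True, t: False, y: False}
  {y: True, a: True, t: False}
  {t: True, y: False, a: False}
  {y: True, t: True, a: False}
  {a: True, t: True, y: False}


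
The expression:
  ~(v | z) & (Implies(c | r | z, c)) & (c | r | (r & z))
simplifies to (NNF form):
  c & ~v & ~z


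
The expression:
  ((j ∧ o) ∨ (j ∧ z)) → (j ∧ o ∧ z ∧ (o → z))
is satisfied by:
  {z: False, j: False, o: False}
  {o: True, z: False, j: False}
  {z: True, o: False, j: False}
  {o: True, z: True, j: False}
  {j: True, o: False, z: False}
  {j: True, o: True, z: True}


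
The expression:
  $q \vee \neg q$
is always true.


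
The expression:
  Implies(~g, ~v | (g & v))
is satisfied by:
  {g: True, v: False}
  {v: False, g: False}
  {v: True, g: True}


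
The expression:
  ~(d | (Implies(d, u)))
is never true.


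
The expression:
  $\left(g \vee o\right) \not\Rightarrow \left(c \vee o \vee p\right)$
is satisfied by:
  {g: True, o: False, p: False, c: False}


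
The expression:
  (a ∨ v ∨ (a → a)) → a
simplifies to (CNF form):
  a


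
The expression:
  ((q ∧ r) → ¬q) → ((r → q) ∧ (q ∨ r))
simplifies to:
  q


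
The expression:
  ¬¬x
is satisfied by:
  {x: True}


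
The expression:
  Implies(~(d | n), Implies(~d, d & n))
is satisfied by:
  {n: True, d: True}
  {n: True, d: False}
  {d: True, n: False}


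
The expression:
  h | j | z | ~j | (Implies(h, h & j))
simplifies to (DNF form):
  True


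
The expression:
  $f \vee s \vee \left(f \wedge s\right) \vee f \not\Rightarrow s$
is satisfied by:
  {s: True, f: True}
  {s: True, f: False}
  {f: True, s: False}


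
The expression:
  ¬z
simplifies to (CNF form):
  ¬z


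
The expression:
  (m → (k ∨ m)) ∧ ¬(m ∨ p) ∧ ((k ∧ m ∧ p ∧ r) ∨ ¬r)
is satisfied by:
  {p: False, r: False, m: False}


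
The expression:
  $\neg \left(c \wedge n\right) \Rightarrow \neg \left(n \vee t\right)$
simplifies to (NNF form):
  $\left(c \wedge n\right) \vee \left(\neg n \wedge \neg t\right)$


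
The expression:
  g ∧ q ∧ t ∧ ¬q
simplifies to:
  False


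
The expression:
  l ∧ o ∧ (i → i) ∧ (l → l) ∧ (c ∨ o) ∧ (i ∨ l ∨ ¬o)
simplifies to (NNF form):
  l ∧ o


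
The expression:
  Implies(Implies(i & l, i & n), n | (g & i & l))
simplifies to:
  n | (i & l)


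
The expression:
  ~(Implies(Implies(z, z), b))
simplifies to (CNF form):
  ~b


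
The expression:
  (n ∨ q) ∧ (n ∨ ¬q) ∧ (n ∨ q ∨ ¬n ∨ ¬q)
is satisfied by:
  {n: True}


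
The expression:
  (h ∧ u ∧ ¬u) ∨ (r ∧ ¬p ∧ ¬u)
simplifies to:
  r ∧ ¬p ∧ ¬u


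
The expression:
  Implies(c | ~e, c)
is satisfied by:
  {c: True, e: True}
  {c: True, e: False}
  {e: True, c: False}


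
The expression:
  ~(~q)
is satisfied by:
  {q: True}


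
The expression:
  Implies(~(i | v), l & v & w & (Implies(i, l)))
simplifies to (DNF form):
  i | v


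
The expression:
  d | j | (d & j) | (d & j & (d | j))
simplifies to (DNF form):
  d | j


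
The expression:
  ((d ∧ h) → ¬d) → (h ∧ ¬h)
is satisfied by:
  {h: True, d: True}


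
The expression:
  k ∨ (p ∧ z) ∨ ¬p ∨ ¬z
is always true.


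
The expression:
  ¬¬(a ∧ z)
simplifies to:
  a ∧ z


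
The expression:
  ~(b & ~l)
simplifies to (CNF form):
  l | ~b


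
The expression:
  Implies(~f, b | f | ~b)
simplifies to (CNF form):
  True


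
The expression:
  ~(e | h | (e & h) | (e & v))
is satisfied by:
  {e: False, h: False}


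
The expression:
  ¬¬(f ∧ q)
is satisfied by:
  {f: True, q: True}


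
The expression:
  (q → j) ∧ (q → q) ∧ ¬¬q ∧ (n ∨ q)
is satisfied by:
  {j: True, q: True}


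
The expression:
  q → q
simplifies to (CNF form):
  True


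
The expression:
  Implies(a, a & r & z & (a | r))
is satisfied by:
  {z: True, r: True, a: False}
  {z: True, r: False, a: False}
  {r: True, z: False, a: False}
  {z: False, r: False, a: False}
  {a: True, z: True, r: True}


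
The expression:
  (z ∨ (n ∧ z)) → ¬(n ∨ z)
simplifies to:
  ¬z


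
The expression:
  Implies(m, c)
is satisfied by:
  {c: True, m: False}
  {m: False, c: False}
  {m: True, c: True}


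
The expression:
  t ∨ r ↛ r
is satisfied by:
  {t: True}


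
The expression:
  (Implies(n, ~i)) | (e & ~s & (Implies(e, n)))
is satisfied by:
  {e: True, s: False, n: False, i: False}
  {i: False, s: False, e: False, n: False}
  {e: True, s: True, i: False, n: False}
  {s: True, i: False, e: False, n: False}
  {i: True, e: True, s: False, n: False}
  {i: True, s: False, e: False, n: False}
  {i: True, e: True, s: True, n: False}
  {i: True, s: True, e: False, n: False}
  {n: True, e: True, i: False, s: False}
  {n: True, i: False, s: False, e: False}
  {n: True, e: True, s: True, i: False}
  {n: True, s: True, i: False, e: False}
  {n: True, e: True, i: True, s: False}


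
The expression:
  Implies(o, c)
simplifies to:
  c | ~o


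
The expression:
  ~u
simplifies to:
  ~u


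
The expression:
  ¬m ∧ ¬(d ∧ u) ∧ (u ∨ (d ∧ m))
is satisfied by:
  {u: True, d: False, m: False}


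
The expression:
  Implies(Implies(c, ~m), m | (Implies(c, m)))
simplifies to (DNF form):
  m | ~c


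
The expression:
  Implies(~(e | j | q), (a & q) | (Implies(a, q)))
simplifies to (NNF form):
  e | j | q | ~a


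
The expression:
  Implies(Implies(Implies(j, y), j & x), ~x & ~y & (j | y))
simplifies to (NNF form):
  ~j | ~x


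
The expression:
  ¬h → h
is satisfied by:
  {h: True}


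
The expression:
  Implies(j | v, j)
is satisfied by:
  {j: True, v: False}
  {v: False, j: False}
  {v: True, j: True}


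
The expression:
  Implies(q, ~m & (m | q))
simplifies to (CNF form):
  ~m | ~q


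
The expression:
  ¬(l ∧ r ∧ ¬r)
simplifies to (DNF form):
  True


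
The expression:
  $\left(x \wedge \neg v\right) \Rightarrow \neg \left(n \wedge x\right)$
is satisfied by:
  {v: True, x: False, n: False}
  {x: False, n: False, v: False}
  {n: True, v: True, x: False}
  {n: True, x: False, v: False}
  {v: True, x: True, n: False}
  {x: True, v: False, n: False}
  {n: True, x: True, v: True}


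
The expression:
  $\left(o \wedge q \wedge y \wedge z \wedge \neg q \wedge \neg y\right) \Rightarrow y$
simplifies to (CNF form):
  $\text{True}$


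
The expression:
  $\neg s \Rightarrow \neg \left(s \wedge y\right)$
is always true.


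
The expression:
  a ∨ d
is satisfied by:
  {a: True, d: True}
  {a: True, d: False}
  {d: True, a: False}


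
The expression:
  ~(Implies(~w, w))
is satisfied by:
  {w: False}


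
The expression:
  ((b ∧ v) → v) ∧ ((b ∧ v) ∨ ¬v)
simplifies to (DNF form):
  b ∨ ¬v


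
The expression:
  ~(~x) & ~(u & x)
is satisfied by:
  {x: True, u: False}


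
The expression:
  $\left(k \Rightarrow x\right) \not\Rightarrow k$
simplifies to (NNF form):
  $\neg k$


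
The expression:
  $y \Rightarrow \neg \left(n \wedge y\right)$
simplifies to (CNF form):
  $\neg n \vee \neg y$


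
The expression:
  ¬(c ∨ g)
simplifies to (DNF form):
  ¬c ∧ ¬g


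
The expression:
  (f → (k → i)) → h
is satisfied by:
  {h: True, k: True, f: True, i: False}
  {h: True, k: True, f: False, i: False}
  {h: True, f: True, k: False, i: False}
  {h: True, f: False, k: False, i: False}
  {i: True, h: True, k: True, f: True}
  {i: True, h: True, k: True, f: False}
  {i: True, h: True, k: False, f: True}
  {i: True, h: True, k: False, f: False}
  {k: True, f: True, h: False, i: False}


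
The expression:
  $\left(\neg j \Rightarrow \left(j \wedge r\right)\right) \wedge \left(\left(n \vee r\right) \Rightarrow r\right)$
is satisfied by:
  {j: True, r: True, n: False}
  {j: True, n: False, r: False}
  {j: True, r: True, n: True}


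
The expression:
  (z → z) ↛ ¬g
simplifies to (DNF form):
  g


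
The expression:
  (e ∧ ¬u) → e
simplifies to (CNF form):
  True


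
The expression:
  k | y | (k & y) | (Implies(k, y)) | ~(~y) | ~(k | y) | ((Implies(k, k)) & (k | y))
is always true.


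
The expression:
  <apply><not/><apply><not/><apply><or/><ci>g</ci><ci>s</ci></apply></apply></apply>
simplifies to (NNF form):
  <apply><or/><ci>g</ci><ci>s</ci></apply>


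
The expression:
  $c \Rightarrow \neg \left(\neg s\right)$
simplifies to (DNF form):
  $s \vee \neg c$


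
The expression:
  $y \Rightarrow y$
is always true.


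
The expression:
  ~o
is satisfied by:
  {o: False}


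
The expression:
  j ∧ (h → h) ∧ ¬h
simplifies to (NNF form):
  j ∧ ¬h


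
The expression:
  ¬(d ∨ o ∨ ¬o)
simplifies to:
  False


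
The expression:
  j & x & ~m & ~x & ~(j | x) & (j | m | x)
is never true.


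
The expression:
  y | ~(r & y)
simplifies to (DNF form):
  True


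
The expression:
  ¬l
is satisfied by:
  {l: False}


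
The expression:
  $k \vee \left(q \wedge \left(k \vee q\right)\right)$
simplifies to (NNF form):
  $k \vee q$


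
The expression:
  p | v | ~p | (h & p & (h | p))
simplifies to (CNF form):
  True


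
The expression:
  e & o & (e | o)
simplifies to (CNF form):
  e & o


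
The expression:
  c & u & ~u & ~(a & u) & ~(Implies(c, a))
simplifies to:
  False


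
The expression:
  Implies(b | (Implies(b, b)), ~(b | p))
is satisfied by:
  {p: False, b: False}


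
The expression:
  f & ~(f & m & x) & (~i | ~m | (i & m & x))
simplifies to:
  f & (~i | ~m) & (~m | ~x)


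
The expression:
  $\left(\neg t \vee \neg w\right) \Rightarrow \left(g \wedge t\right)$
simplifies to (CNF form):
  $t \wedge \left(g \vee w\right)$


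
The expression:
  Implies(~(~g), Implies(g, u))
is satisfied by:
  {u: True, g: False}
  {g: False, u: False}
  {g: True, u: True}


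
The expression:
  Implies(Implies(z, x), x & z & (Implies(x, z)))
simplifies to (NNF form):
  z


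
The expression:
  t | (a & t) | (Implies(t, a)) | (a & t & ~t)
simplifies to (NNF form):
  True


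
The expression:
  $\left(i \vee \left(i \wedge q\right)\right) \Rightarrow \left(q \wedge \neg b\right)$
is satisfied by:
  {q: True, i: False, b: False}
  {q: False, i: False, b: False}
  {b: True, q: True, i: False}
  {b: True, q: False, i: False}
  {i: True, q: True, b: False}


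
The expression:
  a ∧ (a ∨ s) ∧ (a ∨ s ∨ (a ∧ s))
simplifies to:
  a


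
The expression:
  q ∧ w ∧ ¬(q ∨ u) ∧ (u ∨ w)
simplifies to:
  False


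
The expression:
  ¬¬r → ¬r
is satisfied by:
  {r: False}


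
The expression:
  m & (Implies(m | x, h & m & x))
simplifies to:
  h & m & x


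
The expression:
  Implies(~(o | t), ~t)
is always true.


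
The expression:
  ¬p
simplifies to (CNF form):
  ¬p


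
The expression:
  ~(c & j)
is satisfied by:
  {c: False, j: False}
  {j: True, c: False}
  {c: True, j: False}


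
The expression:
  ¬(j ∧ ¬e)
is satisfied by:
  {e: True, j: False}
  {j: False, e: False}
  {j: True, e: True}


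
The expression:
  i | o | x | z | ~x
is always true.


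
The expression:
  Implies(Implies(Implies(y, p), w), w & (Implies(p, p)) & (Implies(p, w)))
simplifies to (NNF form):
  p | w | ~y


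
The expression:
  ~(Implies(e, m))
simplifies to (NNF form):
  e & ~m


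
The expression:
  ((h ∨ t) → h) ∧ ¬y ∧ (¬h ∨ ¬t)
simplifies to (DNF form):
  ¬t ∧ ¬y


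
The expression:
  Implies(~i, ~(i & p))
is always true.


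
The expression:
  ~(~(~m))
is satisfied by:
  {m: False}


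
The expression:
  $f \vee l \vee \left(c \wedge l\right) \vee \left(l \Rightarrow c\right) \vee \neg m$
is always true.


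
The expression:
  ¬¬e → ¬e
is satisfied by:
  {e: False}


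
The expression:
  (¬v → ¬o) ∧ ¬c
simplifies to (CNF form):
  ¬c ∧ (v ∨ ¬o)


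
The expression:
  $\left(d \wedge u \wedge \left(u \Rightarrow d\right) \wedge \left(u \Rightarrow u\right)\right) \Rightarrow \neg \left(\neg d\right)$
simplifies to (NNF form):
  $\text{True}$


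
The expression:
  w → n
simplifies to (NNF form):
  n ∨ ¬w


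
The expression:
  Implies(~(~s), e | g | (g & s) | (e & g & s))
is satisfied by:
  {g: True, e: True, s: False}
  {g: True, s: False, e: False}
  {e: True, s: False, g: False}
  {e: False, s: False, g: False}
  {g: True, e: True, s: True}
  {g: True, s: True, e: False}
  {e: True, s: True, g: False}


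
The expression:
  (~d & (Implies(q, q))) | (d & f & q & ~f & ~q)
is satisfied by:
  {d: False}


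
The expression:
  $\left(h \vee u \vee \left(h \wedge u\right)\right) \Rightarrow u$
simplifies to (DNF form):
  $u \vee \neg h$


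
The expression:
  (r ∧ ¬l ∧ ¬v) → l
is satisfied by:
  {l: True, v: True, r: False}
  {l: True, v: False, r: False}
  {v: True, l: False, r: False}
  {l: False, v: False, r: False}
  {l: True, r: True, v: True}
  {l: True, r: True, v: False}
  {r: True, v: True, l: False}


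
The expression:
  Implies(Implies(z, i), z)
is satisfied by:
  {z: True}


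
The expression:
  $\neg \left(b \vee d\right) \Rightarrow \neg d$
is always true.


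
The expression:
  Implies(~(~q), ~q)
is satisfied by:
  {q: False}


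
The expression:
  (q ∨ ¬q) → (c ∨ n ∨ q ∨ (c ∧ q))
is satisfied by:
  {n: True, q: True, c: True}
  {n: True, q: True, c: False}
  {n: True, c: True, q: False}
  {n: True, c: False, q: False}
  {q: True, c: True, n: False}
  {q: True, c: False, n: False}
  {c: True, q: False, n: False}


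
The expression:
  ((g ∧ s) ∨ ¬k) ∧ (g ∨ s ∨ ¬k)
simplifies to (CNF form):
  (g ∨ ¬k) ∧ (s ∨ ¬k)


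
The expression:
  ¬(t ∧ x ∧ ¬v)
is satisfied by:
  {v: True, t: False, x: False}
  {t: False, x: False, v: False}
  {v: True, x: True, t: False}
  {x: True, t: False, v: False}
  {v: True, t: True, x: False}
  {t: True, v: False, x: False}
  {v: True, x: True, t: True}


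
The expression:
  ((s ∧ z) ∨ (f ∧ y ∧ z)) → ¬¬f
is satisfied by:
  {f: True, s: False, z: False}
  {s: False, z: False, f: False}
  {z: True, f: True, s: False}
  {z: True, s: False, f: False}
  {f: True, s: True, z: False}
  {s: True, f: False, z: False}
  {z: True, s: True, f: True}


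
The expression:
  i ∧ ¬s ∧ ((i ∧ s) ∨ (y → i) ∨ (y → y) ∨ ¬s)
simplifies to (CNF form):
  i ∧ ¬s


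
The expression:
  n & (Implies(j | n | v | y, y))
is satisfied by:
  {y: True, n: True}


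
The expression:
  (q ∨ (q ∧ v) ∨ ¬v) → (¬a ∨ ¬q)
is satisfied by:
  {q: False, a: False}
  {a: True, q: False}
  {q: True, a: False}


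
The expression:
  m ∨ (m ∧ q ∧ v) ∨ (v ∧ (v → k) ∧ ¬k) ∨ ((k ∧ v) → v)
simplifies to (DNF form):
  True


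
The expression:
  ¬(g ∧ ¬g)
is always true.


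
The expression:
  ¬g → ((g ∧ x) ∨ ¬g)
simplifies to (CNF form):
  True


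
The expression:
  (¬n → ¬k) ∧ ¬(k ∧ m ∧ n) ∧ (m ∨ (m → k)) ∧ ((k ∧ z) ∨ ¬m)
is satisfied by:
  {n: True, k: False, m: False}
  {k: False, m: False, n: False}
  {n: True, k: True, m: False}


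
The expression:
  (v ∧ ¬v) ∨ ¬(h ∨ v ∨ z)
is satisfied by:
  {h: False, v: False, z: False}


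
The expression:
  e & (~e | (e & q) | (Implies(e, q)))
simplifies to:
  e & q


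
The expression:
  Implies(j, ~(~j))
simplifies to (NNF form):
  True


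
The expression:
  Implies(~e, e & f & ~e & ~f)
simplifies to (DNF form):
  e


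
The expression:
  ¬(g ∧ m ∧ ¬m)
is always true.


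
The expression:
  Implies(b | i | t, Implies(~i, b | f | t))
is always true.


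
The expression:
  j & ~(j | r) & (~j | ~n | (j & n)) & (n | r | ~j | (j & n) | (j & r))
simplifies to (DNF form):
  False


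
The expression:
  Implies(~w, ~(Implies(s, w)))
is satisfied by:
  {s: True, w: True}
  {s: True, w: False}
  {w: True, s: False}


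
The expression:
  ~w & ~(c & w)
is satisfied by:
  {w: False}


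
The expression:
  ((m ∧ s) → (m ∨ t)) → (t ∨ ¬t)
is always true.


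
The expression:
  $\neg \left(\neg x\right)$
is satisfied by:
  {x: True}


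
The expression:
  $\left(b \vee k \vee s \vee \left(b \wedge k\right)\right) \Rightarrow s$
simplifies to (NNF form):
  $s \vee \left(\neg b \wedge \neg k\right)$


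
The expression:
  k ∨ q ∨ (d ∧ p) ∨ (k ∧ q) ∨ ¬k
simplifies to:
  True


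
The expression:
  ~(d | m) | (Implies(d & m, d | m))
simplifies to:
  True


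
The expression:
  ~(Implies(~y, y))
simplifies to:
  ~y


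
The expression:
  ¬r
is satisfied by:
  {r: False}


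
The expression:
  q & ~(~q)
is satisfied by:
  {q: True}


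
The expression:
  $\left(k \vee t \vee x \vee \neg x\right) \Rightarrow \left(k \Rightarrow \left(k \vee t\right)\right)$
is always true.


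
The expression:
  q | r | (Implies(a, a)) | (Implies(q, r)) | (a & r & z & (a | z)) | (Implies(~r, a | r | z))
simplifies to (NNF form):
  True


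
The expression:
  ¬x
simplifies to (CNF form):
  ¬x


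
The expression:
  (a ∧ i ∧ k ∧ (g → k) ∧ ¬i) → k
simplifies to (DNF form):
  True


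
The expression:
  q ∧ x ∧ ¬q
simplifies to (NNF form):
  False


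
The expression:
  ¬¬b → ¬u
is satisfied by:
  {u: False, b: False}
  {b: True, u: False}
  {u: True, b: False}


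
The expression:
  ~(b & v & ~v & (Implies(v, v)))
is always true.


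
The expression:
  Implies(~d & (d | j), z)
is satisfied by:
  {d: True, z: True, j: False}
  {d: True, z: False, j: False}
  {z: True, d: False, j: False}
  {d: False, z: False, j: False}
  {j: True, d: True, z: True}
  {j: True, d: True, z: False}
  {j: True, z: True, d: False}


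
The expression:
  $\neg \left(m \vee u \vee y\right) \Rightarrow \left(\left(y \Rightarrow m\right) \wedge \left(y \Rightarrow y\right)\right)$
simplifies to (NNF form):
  $\text{True}$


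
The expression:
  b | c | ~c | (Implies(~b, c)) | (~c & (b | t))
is always true.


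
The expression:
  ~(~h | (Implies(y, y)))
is never true.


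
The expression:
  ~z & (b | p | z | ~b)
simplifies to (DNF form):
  ~z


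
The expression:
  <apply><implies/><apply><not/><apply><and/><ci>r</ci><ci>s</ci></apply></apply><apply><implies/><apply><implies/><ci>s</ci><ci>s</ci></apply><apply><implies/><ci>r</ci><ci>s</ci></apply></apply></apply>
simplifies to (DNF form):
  <apply><or/><ci>s</ci><apply><not/><ci>r</ci></apply></apply>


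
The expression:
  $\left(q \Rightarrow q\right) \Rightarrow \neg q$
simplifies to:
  $\neg q$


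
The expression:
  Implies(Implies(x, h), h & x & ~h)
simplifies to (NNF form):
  x & ~h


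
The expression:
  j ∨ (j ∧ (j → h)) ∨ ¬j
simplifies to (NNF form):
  True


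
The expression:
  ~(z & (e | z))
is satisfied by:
  {z: False}


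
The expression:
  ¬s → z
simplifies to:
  s ∨ z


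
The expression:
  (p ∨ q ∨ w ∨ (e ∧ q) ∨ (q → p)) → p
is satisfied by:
  {p: True}


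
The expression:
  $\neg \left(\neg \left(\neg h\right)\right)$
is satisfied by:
  {h: False}


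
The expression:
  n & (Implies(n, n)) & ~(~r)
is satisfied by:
  {r: True, n: True}


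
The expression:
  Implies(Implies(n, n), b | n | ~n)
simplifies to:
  True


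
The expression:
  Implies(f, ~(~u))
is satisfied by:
  {u: True, f: False}
  {f: False, u: False}
  {f: True, u: True}


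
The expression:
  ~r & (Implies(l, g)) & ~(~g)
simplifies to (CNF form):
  g & ~r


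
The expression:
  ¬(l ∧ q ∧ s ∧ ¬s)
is always true.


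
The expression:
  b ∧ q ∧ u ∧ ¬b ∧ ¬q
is never true.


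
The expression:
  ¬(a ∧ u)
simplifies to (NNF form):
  ¬a ∨ ¬u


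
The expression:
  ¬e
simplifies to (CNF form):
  ¬e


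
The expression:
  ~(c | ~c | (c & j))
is never true.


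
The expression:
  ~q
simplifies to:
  ~q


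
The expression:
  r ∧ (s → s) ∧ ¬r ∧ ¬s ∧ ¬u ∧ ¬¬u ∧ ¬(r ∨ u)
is never true.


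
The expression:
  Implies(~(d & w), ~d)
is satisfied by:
  {w: True, d: False}
  {d: False, w: False}
  {d: True, w: True}


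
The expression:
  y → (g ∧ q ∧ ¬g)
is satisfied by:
  {y: False}


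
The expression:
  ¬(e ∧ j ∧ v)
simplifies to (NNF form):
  ¬e ∨ ¬j ∨ ¬v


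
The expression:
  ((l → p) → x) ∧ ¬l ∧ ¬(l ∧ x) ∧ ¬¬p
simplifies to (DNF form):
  p ∧ x ∧ ¬l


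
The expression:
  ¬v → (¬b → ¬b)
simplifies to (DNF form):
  True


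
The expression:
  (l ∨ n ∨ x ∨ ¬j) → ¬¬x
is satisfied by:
  {x: True, j: True, n: False, l: False}
  {x: True, n: False, l: False, j: False}
  {x: True, j: True, l: True, n: False}
  {x: True, l: True, n: False, j: False}
  {x: True, j: True, n: True, l: False}
  {x: True, n: True, l: False, j: False}
  {x: True, j: True, l: True, n: True}
  {x: True, l: True, n: True, j: False}
  {j: True, n: False, l: False, x: False}


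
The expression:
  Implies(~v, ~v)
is always true.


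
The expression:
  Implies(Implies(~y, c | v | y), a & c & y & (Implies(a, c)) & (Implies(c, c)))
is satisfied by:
  {a: True, y: False, c: False, v: False}
  {v: False, y: False, a: False, c: False}
  {c: True, a: True, y: True, v: False}
  {c: True, v: True, a: True, y: True}


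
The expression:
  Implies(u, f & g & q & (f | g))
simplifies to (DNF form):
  ~u | (f & g & q)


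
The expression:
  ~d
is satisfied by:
  {d: False}


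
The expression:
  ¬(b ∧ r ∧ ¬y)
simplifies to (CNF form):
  y ∨ ¬b ∨ ¬r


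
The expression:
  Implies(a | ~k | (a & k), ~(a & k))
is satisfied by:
  {k: False, a: False}
  {a: True, k: False}
  {k: True, a: False}


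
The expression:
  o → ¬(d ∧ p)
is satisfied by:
  {p: False, o: False, d: False}
  {d: True, p: False, o: False}
  {o: True, p: False, d: False}
  {d: True, o: True, p: False}
  {p: True, d: False, o: False}
  {d: True, p: True, o: False}
  {o: True, p: True, d: False}


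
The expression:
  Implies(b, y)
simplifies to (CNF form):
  y | ~b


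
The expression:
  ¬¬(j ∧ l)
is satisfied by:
  {j: True, l: True}


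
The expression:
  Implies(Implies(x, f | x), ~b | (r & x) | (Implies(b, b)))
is always true.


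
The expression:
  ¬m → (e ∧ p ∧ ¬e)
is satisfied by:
  {m: True}


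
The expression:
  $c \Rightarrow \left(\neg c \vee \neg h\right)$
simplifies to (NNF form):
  $\neg c \vee \neg h$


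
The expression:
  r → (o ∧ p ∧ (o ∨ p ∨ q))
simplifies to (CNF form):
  (o ∨ ¬r) ∧ (p ∨ ¬r)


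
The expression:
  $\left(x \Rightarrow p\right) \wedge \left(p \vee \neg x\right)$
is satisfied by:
  {p: True, x: False}
  {x: False, p: False}
  {x: True, p: True}
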